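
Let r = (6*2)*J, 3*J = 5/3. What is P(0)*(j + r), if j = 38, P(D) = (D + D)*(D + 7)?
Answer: 0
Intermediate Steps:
P(D) = 2*D*(7 + D) (P(D) = (2*D)*(7 + D) = 2*D*(7 + D))
J = 5/9 (J = (5/3)/3 = (5*(⅓))/3 = (⅓)*(5/3) = 5/9 ≈ 0.55556)
r = 20/3 (r = (6*2)*(5/9) = 12*(5/9) = 20/3 ≈ 6.6667)
P(0)*(j + r) = (2*0*(7 + 0))*(38 + 20/3) = (2*0*7)*(134/3) = 0*(134/3) = 0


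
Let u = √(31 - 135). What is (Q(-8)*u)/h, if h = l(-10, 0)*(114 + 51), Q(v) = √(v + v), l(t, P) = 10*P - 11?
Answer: 8*√26/1815 ≈ 0.022475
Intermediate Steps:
l(t, P) = -11 + 10*P
Q(v) = √2*√v (Q(v) = √(2*v) = √2*√v)
u = 2*I*√26 (u = √(-104) = 2*I*√26 ≈ 10.198*I)
h = -1815 (h = (-11 + 10*0)*(114 + 51) = (-11 + 0)*165 = -11*165 = -1815)
(Q(-8)*u)/h = ((√2*√(-8))*(2*I*√26))/(-1815) = ((√2*(2*I*√2))*(2*I*√26))*(-1/1815) = ((4*I)*(2*I*√26))*(-1/1815) = -8*√26*(-1/1815) = 8*√26/1815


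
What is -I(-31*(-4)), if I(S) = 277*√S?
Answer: -554*√31 ≈ -3084.5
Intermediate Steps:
-I(-31*(-4)) = -277*√(-31*(-4)) = -277*√124 = -277*2*√31 = -554*√31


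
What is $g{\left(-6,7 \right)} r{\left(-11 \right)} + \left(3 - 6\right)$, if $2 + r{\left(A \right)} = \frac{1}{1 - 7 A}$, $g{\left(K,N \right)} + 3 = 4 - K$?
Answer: $- \frac{1319}{78} \approx -16.91$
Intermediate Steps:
$g{\left(K,N \right)} = 1 - K$ ($g{\left(K,N \right)} = -3 - \left(-4 + K\right) = 1 - K$)
$r{\left(A \right)} = -2 + \frac{1}{1 - 7 A}$
$g{\left(-6,7 \right)} r{\left(-11 \right)} + \left(3 - 6\right) = \left(1 - -6\right) \frac{1 - -154}{-1 + 7 \left(-11\right)} + \left(3 - 6\right) = \left(1 + 6\right) \frac{1 + 154}{-1 - 77} + \left(3 - 6\right) = 7 \frac{1}{-78} \cdot 155 - 3 = 7 \left(\left(- \frac{1}{78}\right) 155\right) - 3 = 7 \left(- \frac{155}{78}\right) - 3 = - \frac{1085}{78} - 3 = - \frac{1319}{78}$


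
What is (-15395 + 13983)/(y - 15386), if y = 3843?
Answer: 1412/11543 ≈ 0.12233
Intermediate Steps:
(-15395 + 13983)/(y - 15386) = (-15395 + 13983)/(3843 - 15386) = -1412/(-11543) = -1412*(-1/11543) = 1412/11543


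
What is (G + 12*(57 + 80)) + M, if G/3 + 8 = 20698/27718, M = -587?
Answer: 14347394/13859 ≈ 1035.2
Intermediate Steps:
G = -301569/13859 (G = -24 + 3*(20698/27718) = -24 + 3*(20698*(1/27718)) = -24 + 3*(10349/13859) = -24 + 31047/13859 = -301569/13859 ≈ -21.760)
(G + 12*(57 + 80)) + M = (-301569/13859 + 12*(57 + 80)) - 587 = (-301569/13859 + 12*137) - 587 = (-301569/13859 + 1644) - 587 = 22482627/13859 - 587 = 14347394/13859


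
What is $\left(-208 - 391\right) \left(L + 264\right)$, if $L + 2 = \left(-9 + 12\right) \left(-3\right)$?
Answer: $-151547$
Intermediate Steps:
$L = -11$ ($L = -2 + \left(-9 + 12\right) \left(-3\right) = -2 + 3 \left(-3\right) = -2 - 9 = -11$)
$\left(-208 - 391\right) \left(L + 264\right) = \left(-208 - 391\right) \left(-11 + 264\right) = \left(-599\right) 253 = -151547$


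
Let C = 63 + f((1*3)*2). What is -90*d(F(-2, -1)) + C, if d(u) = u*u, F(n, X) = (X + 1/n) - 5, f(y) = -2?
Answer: -7483/2 ≈ -3741.5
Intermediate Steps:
F(n, X) = -5 + X + 1/n
d(u) = u²
C = 61 (C = 63 - 2 = 61)
-90*d(F(-2, -1)) + C = -90*(-5 - 1 + 1/(-2))² + 61 = -90*(-5 - 1 - ½)² + 61 = -90*(-13/2)² + 61 = -90*169/4 + 61 = -7605/2 + 61 = -7483/2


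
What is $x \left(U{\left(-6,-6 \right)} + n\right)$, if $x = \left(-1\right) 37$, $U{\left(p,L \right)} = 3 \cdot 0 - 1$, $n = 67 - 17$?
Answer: $-1813$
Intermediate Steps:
$n = 50$ ($n = 67 - 17 = 50$)
$U{\left(p,L \right)} = -1$ ($U{\left(p,L \right)} = 0 - 1 = -1$)
$x = -37$
$x \left(U{\left(-6,-6 \right)} + n\right) = - 37 \left(-1 + 50\right) = \left(-37\right) 49 = -1813$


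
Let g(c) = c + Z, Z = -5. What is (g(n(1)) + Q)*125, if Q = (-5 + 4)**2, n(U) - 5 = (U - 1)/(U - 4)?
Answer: 125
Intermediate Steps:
n(U) = 5 + (-1 + U)/(-4 + U) (n(U) = 5 + (U - 1)/(U - 4) = 5 + (-1 + U)/(-4 + U))
g(c) = -5 + c (g(c) = c - 5 = -5 + c)
Q = 1 (Q = (-1)**2 = 1)
(g(n(1)) + Q)*125 = ((-5 + 3*(-7 + 2*1)/(-4 + 1)) + 1)*125 = ((-5 + 3*(-7 + 2)/(-3)) + 1)*125 = ((-5 + 3*(-1/3)*(-5)) + 1)*125 = ((-5 + 5) + 1)*125 = (0 + 1)*125 = 1*125 = 125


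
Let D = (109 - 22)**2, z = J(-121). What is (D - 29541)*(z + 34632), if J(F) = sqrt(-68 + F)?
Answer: -760934304 - 65916*I*sqrt(21) ≈ -7.6093e+8 - 3.0207e+5*I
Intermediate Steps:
z = 3*I*sqrt(21) (z = sqrt(-68 - 121) = sqrt(-189) = 3*I*sqrt(21) ≈ 13.748*I)
D = 7569 (D = 87**2 = 7569)
(D - 29541)*(z + 34632) = (7569 - 29541)*(3*I*sqrt(21) + 34632) = -21972*(34632 + 3*I*sqrt(21)) = -760934304 - 65916*I*sqrt(21)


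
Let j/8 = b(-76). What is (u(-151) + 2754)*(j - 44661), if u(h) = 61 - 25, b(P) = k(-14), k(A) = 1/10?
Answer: -124601958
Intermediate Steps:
k(A) = 1/10
b(P) = 1/10
j = 4/5 (j = 8*(1/10) = 4/5 ≈ 0.80000)
u(h) = 36
(u(-151) + 2754)*(j - 44661) = (36 + 2754)*(4/5 - 44661) = 2790*(-223301/5) = -124601958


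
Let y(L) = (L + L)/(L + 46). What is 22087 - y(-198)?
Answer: 839207/38 ≈ 22084.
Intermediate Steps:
y(L) = 2*L/(46 + L) (y(L) = (2*L)/(46 + L) = 2*L/(46 + L))
22087 - y(-198) = 22087 - 2*(-198)/(46 - 198) = 22087 - 2*(-198)/(-152) = 22087 - 2*(-198)*(-1)/152 = 22087 - 1*99/38 = 22087 - 99/38 = 839207/38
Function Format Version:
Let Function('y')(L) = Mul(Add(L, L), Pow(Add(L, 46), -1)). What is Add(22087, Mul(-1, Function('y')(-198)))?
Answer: Rational(839207, 38) ≈ 22084.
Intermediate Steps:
Function('y')(L) = Mul(2, L, Pow(Add(46, L), -1)) (Function('y')(L) = Mul(Mul(2, L), Pow(Add(46, L), -1)) = Mul(2, L, Pow(Add(46, L), -1)))
Add(22087, Mul(-1, Function('y')(-198))) = Add(22087, Mul(-1, Mul(2, -198, Pow(Add(46, -198), -1)))) = Add(22087, Mul(-1, Mul(2, -198, Pow(-152, -1)))) = Add(22087, Mul(-1, Mul(2, -198, Rational(-1, 152)))) = Add(22087, Mul(-1, Rational(99, 38))) = Add(22087, Rational(-99, 38)) = Rational(839207, 38)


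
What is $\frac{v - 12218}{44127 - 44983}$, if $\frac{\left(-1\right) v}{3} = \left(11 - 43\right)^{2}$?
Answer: $\frac{7645}{428} \approx 17.862$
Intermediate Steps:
$v = -3072$ ($v = - 3 \left(11 - 43\right)^{2} = - 3 \left(-32\right)^{2} = \left(-3\right) 1024 = -3072$)
$\frac{v - 12218}{44127 - 44983} = \frac{-3072 - 12218}{44127 - 44983} = - \frac{15290}{-856} = \left(-15290\right) \left(- \frac{1}{856}\right) = \frac{7645}{428}$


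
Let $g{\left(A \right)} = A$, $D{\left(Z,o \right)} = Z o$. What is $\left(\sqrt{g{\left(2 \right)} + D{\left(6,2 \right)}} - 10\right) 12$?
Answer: $-120 + 12 \sqrt{14} \approx -75.1$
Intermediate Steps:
$\left(\sqrt{g{\left(2 \right)} + D{\left(6,2 \right)}} - 10\right) 12 = \left(\sqrt{2 + 6 \cdot 2} - 10\right) 12 = \left(\sqrt{2 + 12} - 10\right) 12 = \left(\sqrt{14} - 10\right) 12 = \left(-10 + \sqrt{14}\right) 12 = -120 + 12 \sqrt{14}$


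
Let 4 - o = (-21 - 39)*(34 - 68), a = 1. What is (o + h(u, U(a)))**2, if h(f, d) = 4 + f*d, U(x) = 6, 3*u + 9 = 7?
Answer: 4145296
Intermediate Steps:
u = -2/3 (u = -3 + (1/3)*7 = -3 + 7/3 = -2/3 ≈ -0.66667)
h(f, d) = 4 + d*f
o = -2036 (o = 4 - (-21 - 39)*(34 - 68) = 4 - (-60)*(-34) = 4 - 1*2040 = 4 - 2040 = -2036)
(o + h(u, U(a)))**2 = (-2036 + (4 + 6*(-2/3)))**2 = (-2036 + (4 - 4))**2 = (-2036 + 0)**2 = (-2036)**2 = 4145296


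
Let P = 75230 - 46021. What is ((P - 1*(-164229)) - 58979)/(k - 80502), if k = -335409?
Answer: -134459/415911 ≈ -0.32329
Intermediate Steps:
P = 29209
((P - 1*(-164229)) - 58979)/(k - 80502) = ((29209 - 1*(-164229)) - 58979)/(-335409 - 80502) = ((29209 + 164229) - 58979)/(-415911) = (193438 - 58979)*(-1/415911) = 134459*(-1/415911) = -134459/415911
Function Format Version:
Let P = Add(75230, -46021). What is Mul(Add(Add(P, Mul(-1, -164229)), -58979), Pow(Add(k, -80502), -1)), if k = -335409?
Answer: Rational(-134459, 415911) ≈ -0.32329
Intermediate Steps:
P = 29209
Mul(Add(Add(P, Mul(-1, -164229)), -58979), Pow(Add(k, -80502), -1)) = Mul(Add(Add(29209, Mul(-1, -164229)), -58979), Pow(Add(-335409, -80502), -1)) = Mul(Add(Add(29209, 164229), -58979), Pow(-415911, -1)) = Mul(Add(193438, -58979), Rational(-1, 415911)) = Mul(134459, Rational(-1, 415911)) = Rational(-134459, 415911)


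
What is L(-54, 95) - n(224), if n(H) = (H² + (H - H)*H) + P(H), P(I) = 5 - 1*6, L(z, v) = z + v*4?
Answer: -49849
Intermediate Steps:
L(z, v) = z + 4*v
P(I) = -1 (P(I) = 5 - 6 = -1)
n(H) = -1 + H² (n(H) = (H² + (H - H)*H) - 1 = (H² + 0*H) - 1 = (H² + 0) - 1 = H² - 1 = -1 + H²)
L(-54, 95) - n(224) = (-54 + 4*95) - (-1 + 224²) = (-54 + 380) - (-1 + 50176) = 326 - 1*50175 = 326 - 50175 = -49849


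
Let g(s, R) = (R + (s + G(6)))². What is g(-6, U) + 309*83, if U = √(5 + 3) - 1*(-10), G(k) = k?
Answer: 25755 + 40*√2 ≈ 25812.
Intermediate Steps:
U = 10 + 2*√2 (U = √8 + 10 = 2*√2 + 10 = 10 + 2*√2 ≈ 12.828)
g(s, R) = (6 + R + s)² (g(s, R) = (R + (s + 6))² = (R + (6 + s))² = (6 + R + s)²)
g(-6, U) + 309*83 = (6 + (10 + 2*√2) - 6)² + 309*83 = (10 + 2*√2)² + 25647 = 25647 + (10 + 2*√2)²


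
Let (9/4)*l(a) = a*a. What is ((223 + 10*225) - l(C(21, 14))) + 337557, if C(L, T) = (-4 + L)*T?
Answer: 2833694/9 ≈ 3.1486e+5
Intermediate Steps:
C(L, T) = T*(-4 + L)
l(a) = 4*a²/9 (l(a) = 4*(a*a)/9 = 4*a²/9)
((223 + 10*225) - l(C(21, 14))) + 337557 = ((223 + 10*225) - 4*(14*(-4 + 21))²/9) + 337557 = ((223 + 2250) - 4*(14*17)²/9) + 337557 = (2473 - 4*238²/9) + 337557 = (2473 - 4*56644/9) + 337557 = (2473 - 1*226576/9) + 337557 = (2473 - 226576/9) + 337557 = -204319/9 + 337557 = 2833694/9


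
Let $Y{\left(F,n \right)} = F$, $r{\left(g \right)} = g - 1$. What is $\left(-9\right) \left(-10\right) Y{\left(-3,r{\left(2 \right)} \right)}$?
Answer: $-270$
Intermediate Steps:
$r{\left(g \right)} = -1 + g$
$\left(-9\right) \left(-10\right) Y{\left(-3,r{\left(2 \right)} \right)} = \left(-9\right) \left(-10\right) \left(-3\right) = 90 \left(-3\right) = -270$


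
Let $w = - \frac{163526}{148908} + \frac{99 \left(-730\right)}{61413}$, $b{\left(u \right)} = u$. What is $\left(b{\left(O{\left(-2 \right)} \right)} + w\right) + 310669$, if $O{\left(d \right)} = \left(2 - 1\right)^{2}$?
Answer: $\frac{43045776383777}{138558894} \approx 3.1067 \cdot 10^{5}$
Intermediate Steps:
$O{\left(d \right)} = 1$ ($O{\left(d \right)} = 1^{2} = 1$)
$w = - \frac{315215203}{138558894}$ ($w = \left(-163526\right) \frac{1}{148908} - \frac{2190}{1861} = - \frac{81763}{74454} - \frac{2190}{1861} = - \frac{315215203}{138558894} \approx -2.275$)
$\left(b{\left(O{\left(-2 \right)} \right)} + w\right) + 310669 = \left(1 - \frac{315215203}{138558894}\right) + 310669 = - \frac{176656309}{138558894} + 310669 = \frac{43045776383777}{138558894}$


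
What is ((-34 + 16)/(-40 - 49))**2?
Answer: 324/7921 ≈ 0.040904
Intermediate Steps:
((-34 + 16)/(-40 - 49))**2 = (-18/(-89))**2 = (-18*(-1/89))**2 = (18/89)**2 = 324/7921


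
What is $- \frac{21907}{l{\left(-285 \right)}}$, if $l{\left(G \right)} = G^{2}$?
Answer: $- \frac{1153}{4275} \approx -0.26971$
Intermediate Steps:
$- \frac{21907}{l{\left(-285 \right)}} = - \frac{21907}{\left(-285\right)^{2}} = - \frac{21907}{81225} = \left(-21907\right) \frac{1}{81225} = - \frac{1153}{4275}$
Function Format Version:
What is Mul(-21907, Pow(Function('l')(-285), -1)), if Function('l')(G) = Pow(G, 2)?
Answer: Rational(-1153, 4275) ≈ -0.26971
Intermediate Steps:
Mul(-21907, Pow(Function('l')(-285), -1)) = Mul(-21907, Pow(Pow(-285, 2), -1)) = Mul(-21907, Pow(81225, -1)) = Mul(-21907, Rational(1, 81225)) = Rational(-1153, 4275)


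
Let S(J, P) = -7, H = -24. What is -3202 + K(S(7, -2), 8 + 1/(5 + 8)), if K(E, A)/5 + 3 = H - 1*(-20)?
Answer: -3237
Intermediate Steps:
K(E, A) = -35 (K(E, A) = -15 + 5*(-24 - 1*(-20)) = -15 + 5*(-24 + 20) = -15 + 5*(-4) = -15 - 20 = -35)
-3202 + K(S(7, -2), 8 + 1/(5 + 8)) = -3202 - 35 = -3237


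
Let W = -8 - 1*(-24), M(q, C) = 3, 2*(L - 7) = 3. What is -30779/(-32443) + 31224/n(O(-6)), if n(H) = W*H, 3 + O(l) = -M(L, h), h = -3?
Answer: -42085227/129772 ≈ -324.30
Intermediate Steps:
L = 17/2 (L = 7 + (1/2)*3 = 7 + 3/2 = 17/2 ≈ 8.5000)
W = 16 (W = -8 + 24 = 16)
O(l) = -6 (O(l) = -3 - 1*3 = -3 - 3 = -6)
n(H) = 16*H
-30779/(-32443) + 31224/n(O(-6)) = -30779/(-32443) + 31224/((16*(-6))) = -30779*(-1/32443) + 31224/(-96) = 30779/32443 + 31224*(-1/96) = 30779/32443 - 1301/4 = -42085227/129772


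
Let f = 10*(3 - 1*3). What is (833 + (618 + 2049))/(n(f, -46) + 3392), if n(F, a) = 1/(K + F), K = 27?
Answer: 18900/18317 ≈ 1.0318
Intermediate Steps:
f = 0 (f = 10*(3 - 3) = 10*0 = 0)
n(F, a) = 1/(27 + F)
(833 + (618 + 2049))/(n(f, -46) + 3392) = (833 + (618 + 2049))/(1/(27 + 0) + 3392) = (833 + 2667)/(1/27 + 3392) = 3500/(1/27 + 3392) = 3500/(91585/27) = 3500*(27/91585) = 18900/18317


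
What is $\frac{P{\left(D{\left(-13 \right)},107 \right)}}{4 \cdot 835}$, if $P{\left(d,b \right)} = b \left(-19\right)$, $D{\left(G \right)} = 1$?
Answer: $- \frac{2033}{3340} \approx -0.60868$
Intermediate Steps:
$P{\left(d,b \right)} = - 19 b$
$\frac{P{\left(D{\left(-13 \right)},107 \right)}}{4 \cdot 835} = \frac{\left(-19\right) 107}{4 \cdot 835} = - \frac{2033}{3340}$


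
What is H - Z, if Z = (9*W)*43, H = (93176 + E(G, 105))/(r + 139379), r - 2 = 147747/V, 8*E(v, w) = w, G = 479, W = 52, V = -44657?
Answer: -1002011434879399/49793516560 ≈ -20123.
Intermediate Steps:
E(v, w) = w/8
r = -58433/44657 (r = 2 + 147747/(-44657) = 2 + 147747*(-1/44657) = 2 - 147747/44657 = -58433/44657 ≈ -1.3085)
H = 33292374041/49793516560 (H = (93176 + (⅛)*105)/(-58433/44657 + 139379) = (93176 + 105/8)/(6224189570/44657) = (745513/8)*(44657/6224189570) = 33292374041/49793516560 ≈ 0.66861)
Z = 20124 (Z = (9*52)*43 = 468*43 = 20124)
H - Z = 33292374041/49793516560 - 1*20124 = 33292374041/49793516560 - 20124 = -1002011434879399/49793516560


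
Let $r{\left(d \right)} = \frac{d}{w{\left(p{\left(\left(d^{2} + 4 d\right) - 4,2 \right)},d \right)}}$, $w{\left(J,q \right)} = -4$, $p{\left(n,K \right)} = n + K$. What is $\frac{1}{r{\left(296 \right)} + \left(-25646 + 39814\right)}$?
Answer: $\frac{1}{14094} \approx 7.0952 \cdot 10^{-5}$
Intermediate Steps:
$p{\left(n,K \right)} = K + n$
$r{\left(d \right)} = - \frac{d}{4}$ ($r{\left(d \right)} = \frac{d}{-4} = d \left(- \frac{1}{4}\right) = - \frac{d}{4}$)
$\frac{1}{r{\left(296 \right)} + \left(-25646 + 39814\right)} = \frac{1}{\left(- \frac{1}{4}\right) 296 + \left(-25646 + 39814\right)} = \frac{1}{-74 + 14168} = \frac{1}{14094}$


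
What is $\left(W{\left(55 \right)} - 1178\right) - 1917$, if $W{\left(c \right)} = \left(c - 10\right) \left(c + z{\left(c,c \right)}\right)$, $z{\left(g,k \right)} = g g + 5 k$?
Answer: $147880$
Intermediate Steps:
$z{\left(g,k \right)} = g^{2} + 5 k$
$W{\left(c \right)} = \left(-10 + c\right) \left(c^{2} + 6 c\right)$ ($W{\left(c \right)} = \left(c - 10\right) \left(c + \left(c^{2} + 5 c\right)\right) = \left(-10 + c\right) \left(c^{2} + 6 c\right)$)
$\left(W{\left(55 \right)} - 1178\right) - 1917 = \left(55 \left(-60 + 55^{2} - 220\right) - 1178\right) - 1917 = \left(55 \left(-60 + 3025 - 220\right) - 1178\right) - 1917 = \left(55 \cdot 2745 - 1178\right) - 1917 = \left(150975 - 1178\right) - 1917 = 149797 - 1917 = 147880$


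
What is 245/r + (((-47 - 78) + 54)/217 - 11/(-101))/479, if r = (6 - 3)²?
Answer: 2572026479/94484187 ≈ 27.222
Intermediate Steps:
r = 9 (r = 3² = 9)
245/r + (((-47 - 78) + 54)/217 - 11/(-101))/479 = 245/9 + (((-47 - 78) + 54)/217 - 11/(-101))/479 = 245*(⅑) + ((-125 + 54)*(1/217) - 11*(-1/101))*(1/479) = 245/9 + (-71*1/217 + 11/101)*(1/479) = 245/9 + (-71/217 + 11/101)*(1/479) = 245/9 - 4784/21917*1/479 = 245/9 - 4784/10498243 = 2572026479/94484187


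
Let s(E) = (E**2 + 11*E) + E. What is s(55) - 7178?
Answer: -3493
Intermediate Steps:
s(E) = E**2 + 12*E
s(55) - 7178 = 55*(12 + 55) - 7178 = 55*67 - 7178 = 3685 - 7178 = -3493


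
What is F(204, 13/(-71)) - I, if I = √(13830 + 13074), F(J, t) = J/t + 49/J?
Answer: -2954099/2652 - 2*√6726 ≈ -1277.9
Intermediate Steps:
F(J, t) = 49/J + J/t
I = 2*√6726 (I = √26904 = 2*√6726 ≈ 164.02)
F(204, 13/(-71)) - I = (49/204 + 204/((13/(-71)))) - 2*√6726 = (49*(1/204) + 204/((13*(-1/71)))) - 2*√6726 = (49/204 + 204/(-13/71)) - 2*√6726 = (49/204 + 204*(-71/13)) - 2*√6726 = (49/204 - 14484/13) - 2*√6726 = -2954099/2652 - 2*√6726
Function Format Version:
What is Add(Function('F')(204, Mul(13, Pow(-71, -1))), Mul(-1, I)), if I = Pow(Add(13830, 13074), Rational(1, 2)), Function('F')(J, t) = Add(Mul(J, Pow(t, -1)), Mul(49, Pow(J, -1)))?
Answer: Add(Rational(-2954099, 2652), Mul(-2, Pow(6726, Rational(1, 2)))) ≈ -1277.9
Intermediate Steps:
Function('F')(J, t) = Add(Mul(49, Pow(J, -1)), Mul(J, Pow(t, -1)))
I = Mul(2, Pow(6726, Rational(1, 2))) (I = Pow(26904, Rational(1, 2)) = Mul(2, Pow(6726, Rational(1, 2))) ≈ 164.02)
Add(Function('F')(204, Mul(13, Pow(-71, -1))), Mul(-1, I)) = Add(Add(Mul(49, Pow(204, -1)), Mul(204, Pow(Mul(13, Pow(-71, -1)), -1))), Mul(-1, Mul(2, Pow(6726, Rational(1, 2))))) = Add(Add(Mul(49, Rational(1, 204)), Mul(204, Pow(Mul(13, Rational(-1, 71)), -1))), Mul(-2, Pow(6726, Rational(1, 2)))) = Add(Add(Rational(49, 204), Mul(204, Pow(Rational(-13, 71), -1))), Mul(-2, Pow(6726, Rational(1, 2)))) = Add(Add(Rational(49, 204), Mul(204, Rational(-71, 13))), Mul(-2, Pow(6726, Rational(1, 2)))) = Add(Add(Rational(49, 204), Rational(-14484, 13)), Mul(-2, Pow(6726, Rational(1, 2)))) = Add(Rational(-2954099, 2652), Mul(-2, Pow(6726, Rational(1, 2))))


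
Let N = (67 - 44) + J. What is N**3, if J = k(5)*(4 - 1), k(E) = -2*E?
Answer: -343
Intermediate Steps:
J = -30 (J = (-2*5)*(4 - 1) = -10*3 = -30)
N = -7 (N = (67 - 44) - 30 = 23 - 30 = -7)
N**3 = (-7)**3 = -343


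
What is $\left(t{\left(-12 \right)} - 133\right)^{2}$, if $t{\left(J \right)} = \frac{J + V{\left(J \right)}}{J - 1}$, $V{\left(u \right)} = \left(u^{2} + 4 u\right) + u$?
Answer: $\frac{3243601}{169} \approx 19193.0$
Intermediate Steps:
$V{\left(u \right)} = u^{2} + 5 u$
$t{\left(J \right)} = \frac{J + J \left(5 + J\right)}{-1 + J}$ ($t{\left(J \right)} = \frac{J + J \left(5 + J\right)}{J - 1} = \frac{J + J \left(5 + J\right)}{-1 + J}$)
$\left(t{\left(-12 \right)} - 133\right)^{2} = \left(- \frac{12 \left(6 - 12\right)}{-1 - 12} - 133\right)^{2} = \left(\left(-12\right) \frac{1}{-13} \left(-6\right) - 133\right)^{2} = \left(\left(-12\right) \left(- \frac{1}{13}\right) \left(-6\right) - 133\right)^{2} = \left(- \frac{72}{13} - 133\right)^{2} = \left(- \frac{1801}{13}\right)^{2} = \frac{3243601}{169}$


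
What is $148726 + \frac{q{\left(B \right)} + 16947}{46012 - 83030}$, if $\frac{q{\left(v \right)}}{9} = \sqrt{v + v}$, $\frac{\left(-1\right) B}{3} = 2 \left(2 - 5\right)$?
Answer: $\frac{5505522067}{37018} \approx 1.4873 \cdot 10^{5}$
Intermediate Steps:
$B = 18$ ($B = - 3 \cdot 2 \left(2 - 5\right) = - 3 \cdot 2 \left(-3\right) = \left(-3\right) \left(-6\right) = 18$)
$q{\left(v \right)} = 9 \sqrt{2} \sqrt{v}$ ($q{\left(v \right)} = 9 \sqrt{v + v} = 9 \sqrt{2 v} = 9 \sqrt{2} \sqrt{v}$)
$148726 + \frac{q{\left(B \right)} + 16947}{46012 - 83030} = 148726 + \frac{9 \sqrt{2} \sqrt{18} + 16947}{46012 - 83030} = 148726 + \frac{9 \sqrt{2} \cdot 3 \sqrt{2} + 16947}{-37018} = 148726 + \left(54 + 16947\right) \left(- \frac{1}{37018}\right) = 148726 + 17001 \left(- \frac{1}{37018}\right) = 148726 - \frac{17001}{37018} = \frac{5505522067}{37018}$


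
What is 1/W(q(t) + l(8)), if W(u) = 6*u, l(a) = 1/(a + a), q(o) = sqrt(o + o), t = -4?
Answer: 8/6147 - 256*I*sqrt(2)/6147 ≈ 0.0013014 - 0.058897*I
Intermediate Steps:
q(o) = sqrt(2)*sqrt(o) (q(o) = sqrt(2*o) = sqrt(2)*sqrt(o))
l(a) = 1/(2*a)
1/W(q(t) + l(8)) = 1/(6*(sqrt(2)*sqrt(-4) + (1/2)/8)) = 1/(6*(sqrt(2)*(2*I) + (1/2)*(1/8))) = 1/(6*(2*I*sqrt(2) + 1/16)) = 1/(6*(1/16 + 2*I*sqrt(2))) = 1/(3/8 + 12*I*sqrt(2))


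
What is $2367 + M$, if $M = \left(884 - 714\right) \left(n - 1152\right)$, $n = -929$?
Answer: $-351403$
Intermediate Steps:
$M = -353770$ ($M = \left(884 - 714\right) \left(-929 - 1152\right) = 170 \left(-2081\right) = -353770$)
$2367 + M = 2367 - 353770 = -351403$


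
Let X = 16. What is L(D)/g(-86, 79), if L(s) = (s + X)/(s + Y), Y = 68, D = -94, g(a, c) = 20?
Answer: 3/20 ≈ 0.15000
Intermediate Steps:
L(s) = (16 + s)/(68 + s) (L(s) = (s + 16)/(s + 68) = (16 + s)/(68 + s))
L(D)/g(-86, 79) = ((16 - 94)/(68 - 94))/20 = (-78/(-26))*(1/20) = -1/26*(-78)*(1/20) = 3*(1/20) = 3/20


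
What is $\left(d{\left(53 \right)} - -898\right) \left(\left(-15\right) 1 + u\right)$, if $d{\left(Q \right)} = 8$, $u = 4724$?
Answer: $4266354$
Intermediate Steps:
$\left(d{\left(53 \right)} - -898\right) \left(\left(-15\right) 1 + u\right) = \left(8 - -898\right) \left(\left(-15\right) 1 + 4724\right) = \left(8 + \left(-299 + 1197\right)\right) \left(-15 + 4724\right) = \left(8 + 898\right) 4709 = 906 \cdot 4709 = 4266354$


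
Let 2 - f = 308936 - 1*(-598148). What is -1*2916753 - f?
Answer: -2009671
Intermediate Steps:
f = -907082 (f = 2 - (308936 - 1*(-598148)) = 2 - (308936 + 598148) = 2 - 1*907084 = 2 - 907084 = -907082)
-1*2916753 - f = -1*2916753 - 1*(-907082) = -2916753 + 907082 = -2009671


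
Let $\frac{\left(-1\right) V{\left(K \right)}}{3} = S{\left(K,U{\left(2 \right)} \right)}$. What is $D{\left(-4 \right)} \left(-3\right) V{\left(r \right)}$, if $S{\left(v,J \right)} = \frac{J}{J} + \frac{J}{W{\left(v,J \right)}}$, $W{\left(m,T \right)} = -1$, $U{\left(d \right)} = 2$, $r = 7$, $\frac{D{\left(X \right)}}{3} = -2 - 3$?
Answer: $135$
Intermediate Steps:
$D{\left(X \right)} = -15$ ($D{\left(X \right)} = 3 \left(-2 - 3\right) = 3 \left(-5\right) = -15$)
$S{\left(v,J \right)} = 1 - J$ ($S{\left(v,J \right)} = \frac{J}{J} + \frac{J}{-1} = 1 + J \left(-1\right) = 1 - J$)
$V{\left(K \right)} = 3$ ($V{\left(K \right)} = - 3 \left(1 - 2\right) = \left(-3\right) \left(-1\right) = 3$)
$D{\left(-4 \right)} \left(-3\right) V{\left(r \right)} = \left(-15\right) \left(-3\right) 3 = 45 \cdot 3 = 135$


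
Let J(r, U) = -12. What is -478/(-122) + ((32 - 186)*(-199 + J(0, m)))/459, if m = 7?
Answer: 2091835/27999 ≈ 74.711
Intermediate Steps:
-478/(-122) + ((32 - 186)*(-199 + J(0, m)))/459 = -478/(-122) + ((32 - 186)*(-199 - 12))/459 = -478*(-1/122) - 154*(-211)*(1/459) = 239/61 + 32494*(1/459) = 239/61 + 32494/459 = 2091835/27999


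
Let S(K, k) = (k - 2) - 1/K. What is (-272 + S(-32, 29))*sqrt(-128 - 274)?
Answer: -7839*I*sqrt(402)/32 ≈ -4911.6*I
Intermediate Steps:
S(K, k) = -2 + k - 1/K (S(K, k) = (-2 + k) - 1/K = -2 + k - 1/K)
(-272 + S(-32, 29))*sqrt(-128 - 274) = (-272 + (-2 + 29 - 1/(-32)))*sqrt(-128 - 274) = (-272 + (-2 + 29 - 1*(-1/32)))*sqrt(-402) = (-272 + (-2 + 29 + 1/32))*(I*sqrt(402)) = (-272 + 865/32)*(I*sqrt(402)) = -7839*I*sqrt(402)/32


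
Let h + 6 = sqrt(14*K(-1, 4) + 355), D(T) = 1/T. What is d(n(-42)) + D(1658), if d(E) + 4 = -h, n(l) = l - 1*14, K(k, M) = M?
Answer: 3317/1658 - sqrt(411) ≈ -18.273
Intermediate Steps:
n(l) = -14 + l (n(l) = l - 14 = -14 + l)
h = -6 + sqrt(411) (h = -6 + sqrt(14*4 + 355) = -6 + sqrt(56 + 355) = -6 + sqrt(411) ≈ 14.273)
d(E) = 2 - sqrt(411) (d(E) = -4 - (-6 + sqrt(411)) = -4 + (6 - sqrt(411)) = 2 - sqrt(411))
d(n(-42)) + D(1658) = (2 - sqrt(411)) + 1/1658 = 3317/1658 - sqrt(411)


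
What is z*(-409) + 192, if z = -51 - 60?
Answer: 45591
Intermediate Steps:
z = -111
z*(-409) + 192 = -111*(-409) + 192 = 45399 + 192 = 45591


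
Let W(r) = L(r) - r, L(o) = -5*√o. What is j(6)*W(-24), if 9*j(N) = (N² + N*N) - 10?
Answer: 496/3 - 620*I*√6/9 ≈ 165.33 - 168.74*I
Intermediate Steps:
j(N) = -10/9 + 2*N²/9 (j(N) = ((N² + N*N) - 10)/9 = ((N² + N²) - 10)/9 = (2*N² - 10)/9 = (-10 + 2*N²)/9 = -10/9 + 2*N²/9)
W(r) = -r - 5*√r (W(r) = -5*√r - r = -r - 5*√r)
j(6)*W(-24) = (-10/9 + (2/9)*6²)*(-1*(-24) - 10*I*√6) = (-10/9 + (2/9)*36)*(24 - 10*I*√6) = (-10/9 + 8)*(24 - 10*I*√6) = 62*(24 - 10*I*√6)/9 = 496/3 - 620*I*√6/9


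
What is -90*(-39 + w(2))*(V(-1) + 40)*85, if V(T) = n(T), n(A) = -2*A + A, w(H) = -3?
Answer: 13173300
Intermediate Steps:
n(A) = -A
V(T) = -T
-90*(-39 + w(2))*(V(-1) + 40)*85 = -90*(-39 - 3)*(-1*(-1) + 40)*85 = -(-3780)*(1 + 40)*85 = -(-3780)*41*85 = -90*(-1722)*85 = 154980*85 = 13173300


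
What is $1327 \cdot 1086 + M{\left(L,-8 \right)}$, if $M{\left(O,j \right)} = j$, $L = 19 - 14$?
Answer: $1441114$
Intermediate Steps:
$L = 5$ ($L = 19 - 14 = 5$)
$1327 \cdot 1086 + M{\left(L,-8 \right)} = 1327 \cdot 1086 - 8 = 1441122 - 8 = 1441114$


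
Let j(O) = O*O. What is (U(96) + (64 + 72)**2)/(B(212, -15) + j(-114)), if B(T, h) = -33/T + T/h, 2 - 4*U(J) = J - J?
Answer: 58818870/41281841 ≈ 1.4248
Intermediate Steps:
U(J) = 1/2 (U(J) = 1/2 - (J - J)/4 = 1/2 - 1/4*0 = 1/2 + 0 = 1/2)
j(O) = O**2
(U(96) + (64 + 72)**2)/(B(212, -15) + j(-114)) = (1/2 + (64 + 72)**2)/((-33/212 + 212/(-15)) + (-114)**2) = (1/2 + 136**2)/((-33*1/212 + 212*(-1/15)) + 12996) = (1/2 + 18496)/((-33/212 - 212/15) + 12996) = 36993/(2*(-45439/3180 + 12996)) = 36993/(2*(41281841/3180)) = (36993/2)*(3180/41281841) = 58818870/41281841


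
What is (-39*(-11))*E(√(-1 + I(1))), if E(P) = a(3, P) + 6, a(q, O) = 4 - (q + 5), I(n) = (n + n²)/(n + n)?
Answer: 858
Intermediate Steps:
I(n) = (n + n²)/(2*n) (I(n) = (n + n²)/((2*n)) = (n + n²)*(1/(2*n)) = (n + n²)/(2*n))
a(q, O) = -1 - q (a(q, O) = 4 - (5 + q) = 4 + (-5 - q) = -1 - q)
E(P) = 2 (E(P) = (-1 - 1*3) + 6 = (-1 - 3) + 6 = -4 + 6 = 2)
(-39*(-11))*E(√(-1 + I(1))) = -39*(-11)*2 = 429*2 = 858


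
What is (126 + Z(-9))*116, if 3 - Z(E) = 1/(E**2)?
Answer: 1211968/81 ≈ 14963.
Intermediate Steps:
Z(E) = 3 - 1/E**2 (Z(E) = 3 - 1/(E**2) = 3 - 1/E**2)
(126 + Z(-9))*116 = (126 + (3 - 1/(-9)**2))*116 = (126 + (3 - 1*1/81))*116 = (126 + (3 - 1/81))*116 = (126 + 242/81)*116 = (10448/81)*116 = 1211968/81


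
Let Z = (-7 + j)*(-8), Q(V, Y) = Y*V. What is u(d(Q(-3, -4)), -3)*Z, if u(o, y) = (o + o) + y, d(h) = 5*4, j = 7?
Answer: 0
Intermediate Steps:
Q(V, Y) = V*Y
d(h) = 20
Z = 0 (Z = (-7 + 7)*(-8) = 0*(-8) = 0)
u(o, y) = y + 2*o (u(o, y) = 2*o + y = y + 2*o)
u(d(Q(-3, -4)), -3)*Z = (-3 + 2*20)*0 = (-3 + 40)*0 = 37*0 = 0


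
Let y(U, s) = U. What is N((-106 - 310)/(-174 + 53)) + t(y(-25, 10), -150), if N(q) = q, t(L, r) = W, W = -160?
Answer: -18944/121 ≈ -156.56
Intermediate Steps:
t(L, r) = -160
N((-106 - 310)/(-174 + 53)) + t(y(-25, 10), -150) = (-106 - 310)/(-174 + 53) - 160 = -416/(-121) - 160 = -416*(-1/121) - 160 = 416/121 - 160 = -18944/121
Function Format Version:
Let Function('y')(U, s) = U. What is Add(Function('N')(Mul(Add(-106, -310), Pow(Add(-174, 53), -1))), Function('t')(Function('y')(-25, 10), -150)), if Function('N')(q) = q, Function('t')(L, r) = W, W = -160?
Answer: Rational(-18944, 121) ≈ -156.56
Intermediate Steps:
Function('t')(L, r) = -160
Add(Function('N')(Mul(Add(-106, -310), Pow(Add(-174, 53), -1))), Function('t')(Function('y')(-25, 10), -150)) = Add(Mul(Add(-106, -310), Pow(Add(-174, 53), -1)), -160) = Add(Mul(-416, Pow(-121, -1)), -160) = Add(Mul(-416, Rational(-1, 121)), -160) = Add(Rational(416, 121), -160) = Rational(-18944, 121)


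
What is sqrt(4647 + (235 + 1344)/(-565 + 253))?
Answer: sqrt(112966230)/156 ≈ 68.132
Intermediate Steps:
sqrt(4647 + (235 + 1344)/(-565 + 253)) = sqrt(4647 + 1579/(-312)) = sqrt(4647 + 1579*(-1/312)) = sqrt(4647 - 1579/312) = sqrt(1448285/312) = sqrt(112966230)/156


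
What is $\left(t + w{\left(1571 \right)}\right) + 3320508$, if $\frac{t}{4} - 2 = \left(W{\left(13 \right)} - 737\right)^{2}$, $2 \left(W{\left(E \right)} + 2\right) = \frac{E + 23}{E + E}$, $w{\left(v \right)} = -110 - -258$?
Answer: $\frac{929678632}{169} \approx 5.5011 \cdot 10^{6}$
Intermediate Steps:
$w{\left(v \right)} = 148$ ($w{\left(v \right)} = -110 + 258 = 148$)
$W{\left(E \right)} = -2 + \frac{23 + E}{4 E}$ ($W{\left(E \right)} = -2 + \frac{\left(E + 23\right) \frac{1}{E + E}}{2} = -2 + \frac{\left(23 + E\right) \frac{1}{2 E}}{2} = -2 + \frac{\frac{1}{2} \frac{1}{E} \left(23 + E\right)}{2} = -2 + \frac{23 + E}{4 E}$)
$t = \frac{368487768}{169}$ ($t = 8 + 4 \left(\frac{23 - 91}{4 \cdot 13} - 737\right)^{2} = 8 + 4 \left(\frac{1}{4} \cdot \frac{1}{13} \left(23 - 91\right) - 737\right)^{2} = 8 + 4 \left(\frac{1}{4} \cdot \frac{1}{13} \left(-68\right) - 737\right)^{2} = 8 + 4 \left(- \frac{17}{13} - 737\right)^{2} = 8 + 4 \left(- \frac{9598}{13}\right)^{2} = 8 + 4 \cdot \frac{92121604}{169} = 8 + \frac{368486416}{169} = \frac{368487768}{169} \approx 2.1804 \cdot 10^{6}$)
$\left(t + w{\left(1571 \right)}\right) + 3320508 = \left(\frac{368487768}{169} + 148\right) + 3320508 = \frac{368512780}{169} + 3320508 = \frac{929678632}{169}$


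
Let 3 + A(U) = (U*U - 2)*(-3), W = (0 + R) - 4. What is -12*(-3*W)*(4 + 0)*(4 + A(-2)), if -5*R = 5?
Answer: 3600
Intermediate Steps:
R = -1 (R = -⅕*5 = -1)
W = -5 (W = (0 - 1) - 4 = -1 - 4 = -5)
A(U) = 3 - 3*U² (A(U) = -3 + (U*U - 2)*(-3) = -3 + (U² - 2)*(-3) = -3 + (-2 + U²)*(-3) = -3 + (6 - 3*U²) = 3 - 3*U²)
-12*(-3*W)*(4 + 0)*(4 + A(-2)) = -12*(-3*(-5))*(4 + 0)*(4 + (3 - 3*(-2)²)) = -180*4*(4 + (3 - 3*4)) = -180*4*(4 + (3 - 12)) = -180*4*(4 - 9) = -180*4*(-5) = -180*(-20) = -12*(-300) = 3600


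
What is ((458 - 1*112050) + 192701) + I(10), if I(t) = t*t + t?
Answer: 81219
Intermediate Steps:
I(t) = t + t² (I(t) = t² + t = t + t²)
((458 - 1*112050) + 192701) + I(10) = ((458 - 1*112050) + 192701) + 10*(1 + 10) = ((458 - 112050) + 192701) + 10*11 = (-111592 + 192701) + 110 = 81109 + 110 = 81219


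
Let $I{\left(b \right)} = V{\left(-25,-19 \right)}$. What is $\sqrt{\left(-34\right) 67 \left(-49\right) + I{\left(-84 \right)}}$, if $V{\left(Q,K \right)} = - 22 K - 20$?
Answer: $2 \sqrt{28005} \approx 334.69$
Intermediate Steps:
$V{\left(Q,K \right)} = -20 - 22 K$
$I{\left(b \right)} = 398$ ($I{\left(b \right)} = -20 - -418 = -20 + 418 = 398$)
$\sqrt{\left(-34\right) 67 \left(-49\right) + I{\left(-84 \right)}} = \sqrt{\left(-34\right) 67 \left(-49\right) + 398} = \sqrt{\left(-2278\right) \left(-49\right) + 398} = \sqrt{111622 + 398} = \sqrt{112020} = 2 \sqrt{28005}$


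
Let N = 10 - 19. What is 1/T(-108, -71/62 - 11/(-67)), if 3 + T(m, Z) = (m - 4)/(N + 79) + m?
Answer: -5/563 ≈ -0.0088810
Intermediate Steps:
N = -9
T(m, Z) = -107/35 + 71*m/70 (T(m, Z) = -3 + ((m - 4)/(-9 + 79) + m) = -3 + ((-4 + m)/70 + m) = -3 + ((-4 + m)*(1/70) + m) = -3 + ((-2/35 + m/70) + m) = -3 + (-2/35 + 71*m/70) = -107/35 + 71*m/70)
1/T(-108, -71/62 - 11/(-67)) = 1/(-107/35 + (71/70)*(-108)) = 1/(-107/35 - 3834/35) = 1/(-563/5) = -5/563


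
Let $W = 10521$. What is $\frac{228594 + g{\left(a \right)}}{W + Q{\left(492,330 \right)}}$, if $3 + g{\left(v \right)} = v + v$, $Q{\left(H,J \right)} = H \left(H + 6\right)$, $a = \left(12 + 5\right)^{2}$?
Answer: $\frac{229169}{255537} \approx 0.89681$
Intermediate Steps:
$a = 289$ ($a = 17^{2} = 289$)
$Q{\left(H,J \right)} = H \left(6 + H\right)$
$g{\left(v \right)} = -3 + 2 v$ ($g{\left(v \right)} = -3 + \left(v + v\right) = -3 + 2 v$)
$\frac{228594 + g{\left(a \right)}}{W + Q{\left(492,330 \right)}} = \frac{228594 + \left(-3 + 2 \cdot 289\right)}{10521 + 492 \left(6 + 492\right)} = \frac{228594 + \left(-3 + 578\right)}{10521 + 492 \cdot 498} = \frac{228594 + 575}{10521 + 245016} = \frac{229169}{255537}$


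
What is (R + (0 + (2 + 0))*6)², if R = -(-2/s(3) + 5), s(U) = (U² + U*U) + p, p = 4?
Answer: 6084/121 ≈ 50.281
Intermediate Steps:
s(U) = 4 + 2*U² (s(U) = (U² + U*U) + 4 = (U² + U²) + 4 = 2*U² + 4 = 4 + 2*U²)
R = -54/11 (R = -(-2/(4 + 2*3²) + 5) = -(-2/(4 + 2*9) + 5) = -(-2/(4 + 18) + 5) = -(-2/22 + 5) = -(-2*1/22 + 5) = -(-1/11 + 5) = -1*54/11 = -54/11 ≈ -4.9091)
(R + (0 + (2 + 0))*6)² = (-54/11 + (0 + (2 + 0))*6)² = (-54/11 + (0 + 2)*6)² = (-54/11 + 2*6)² = (-54/11 + 12)² = (78/11)² = 6084/121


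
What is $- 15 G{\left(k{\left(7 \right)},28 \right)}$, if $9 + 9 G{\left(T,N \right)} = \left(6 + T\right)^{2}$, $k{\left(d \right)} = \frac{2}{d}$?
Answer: $- \frac{7475}{147} \approx -50.85$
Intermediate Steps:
$G{\left(T,N \right)} = -1 + \frac{\left(6 + T\right)^{2}}{9}$
$- 15 G{\left(k{\left(7 \right)},28 \right)} = - 15 \left(-1 + \frac{\left(6 + \frac{2}{7}\right)^{2}}{9}\right) = - 15 \left(-1 + \frac{\left(\frac{44}{7}\right)^{2}}{9}\right) = - 15 \left(-1 + \frac{1}{9} \cdot \frac{1936}{49}\right) = - 15 \left(-1 + \frac{1936}{441}\right) = \left(-15\right) \frac{1495}{441} = - \frac{7475}{147}$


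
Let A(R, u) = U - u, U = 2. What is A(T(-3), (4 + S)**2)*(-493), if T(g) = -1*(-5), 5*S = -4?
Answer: 101558/25 ≈ 4062.3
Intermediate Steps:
S = -4/5 (S = (1/5)*(-4) = -4/5 ≈ -0.80000)
T(g) = 5
A(R, u) = 2 - u
A(T(-3), (4 + S)**2)*(-493) = (2 - (4 - 4/5)**2)*(-493) = (2 - (16/5)**2)*(-493) = (2 - 1*256/25)*(-493) = (2 - 256/25)*(-493) = -206/25*(-493) = 101558/25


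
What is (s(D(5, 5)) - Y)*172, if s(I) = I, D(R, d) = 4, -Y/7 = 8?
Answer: 10320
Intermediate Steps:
Y = -56 (Y = -7*8 = -56)
(s(D(5, 5)) - Y)*172 = (4 - 1*(-56))*172 = (4 + 56)*172 = 60*172 = 10320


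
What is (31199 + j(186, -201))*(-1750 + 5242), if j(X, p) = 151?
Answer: 109474200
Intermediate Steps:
(31199 + j(186, -201))*(-1750 + 5242) = (31199 + 151)*(-1750 + 5242) = 31350*3492 = 109474200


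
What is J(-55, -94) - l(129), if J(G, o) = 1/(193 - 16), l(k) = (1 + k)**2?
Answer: -2991299/177 ≈ -16900.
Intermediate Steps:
J(G, o) = 1/177
J(-55, -94) - l(129) = 1/177 - (1 + 129)**2 = 1/177 - 1*130**2 = 1/177 - 1*16900 = 1/177 - 16900 = -2991299/177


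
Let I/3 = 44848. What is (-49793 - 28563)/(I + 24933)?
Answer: -78356/159477 ≈ -0.49133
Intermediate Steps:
I = 134544 (I = 3*44848 = 134544)
(-49793 - 28563)/(I + 24933) = (-49793 - 28563)/(134544 + 24933) = -78356/159477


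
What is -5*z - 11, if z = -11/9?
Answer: -44/9 ≈ -4.8889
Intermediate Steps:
z = -11/9 (z = -11*⅑ = -11/9 ≈ -1.2222)
-5*z - 11 = -5*(-11/9) - 11 = 55/9 - 11 = -44/9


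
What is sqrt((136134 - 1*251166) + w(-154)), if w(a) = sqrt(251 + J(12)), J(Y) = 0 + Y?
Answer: sqrt(-115032 + sqrt(263)) ≈ 339.14*I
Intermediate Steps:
J(Y) = Y
w(a) = sqrt(263) (w(a) = sqrt(251 + 12) = sqrt(263))
sqrt((136134 - 1*251166) + w(-154)) = sqrt((136134 - 1*251166) + sqrt(263)) = sqrt((136134 - 251166) + sqrt(263)) = sqrt(-115032 + sqrt(263))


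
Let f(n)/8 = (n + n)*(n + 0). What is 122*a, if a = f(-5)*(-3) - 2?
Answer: -146644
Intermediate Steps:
f(n) = 16*n**2 (f(n) = 8*((n + n)*(n + 0)) = 8*((2*n)*n) = 8*(2*n**2) = 16*n**2)
a = -1202 (a = (16*(-5)**2)*(-3) - 2 = (16*25)*(-3) - 2 = 400*(-3) - 2 = -1200 - 2 = -1202)
122*a = 122*(-1202) = -146644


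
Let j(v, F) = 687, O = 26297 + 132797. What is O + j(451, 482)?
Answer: 159781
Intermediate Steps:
O = 159094
O + j(451, 482) = 159094 + 687 = 159781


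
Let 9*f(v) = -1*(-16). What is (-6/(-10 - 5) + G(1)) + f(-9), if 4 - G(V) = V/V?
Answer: 233/45 ≈ 5.1778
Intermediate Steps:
G(V) = 3 (G(V) = 4 - V/V = 4 - 1*1 = 4 - 1 = 3)
f(v) = 16/9 (f(v) = (-1*(-16))/9 = (1/9)*16 = 16/9)
(-6/(-10 - 5) + G(1)) + f(-9) = (-6/(-10 - 5) + 3) + 16/9 = (-6/(-15) + 3) + 16/9 = (-6*(-1/15) + 3) + 16/9 = (2/5 + 3) + 16/9 = 17/5 + 16/9 = 233/45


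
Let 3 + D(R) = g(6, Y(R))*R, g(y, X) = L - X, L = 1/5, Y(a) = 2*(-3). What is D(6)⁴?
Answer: 855036081/625 ≈ 1.3681e+6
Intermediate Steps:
Y(a) = -6
L = ⅕ ≈ 0.20000
g(y, X) = ⅕ - X
D(R) = -3 + 31*R/5 (D(R) = -3 + (⅕ - 1*(-6))*R = -3 + (⅕ + 6)*R = -3 + 31*R/5)
D(6)⁴ = (-3 + (31/5)*6)⁴ = (-3 + 186/5)⁴ = (171/5)⁴ = 855036081/625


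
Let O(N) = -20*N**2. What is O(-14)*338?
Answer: -1324960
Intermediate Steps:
O(-14)*338 = -20*(-14)**2*338 = -20*196*338 = -3920*338 = -1324960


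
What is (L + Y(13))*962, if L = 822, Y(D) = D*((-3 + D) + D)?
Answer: 1078402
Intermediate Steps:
Y(D) = D*(-3 + 2*D)
(L + Y(13))*962 = (822 + 13*(-3 + 2*13))*962 = (822 + 13*(-3 + 26))*962 = (822 + 13*23)*962 = (822 + 299)*962 = 1121*962 = 1078402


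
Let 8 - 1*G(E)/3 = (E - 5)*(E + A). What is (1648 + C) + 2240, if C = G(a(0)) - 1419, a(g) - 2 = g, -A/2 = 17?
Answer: 2205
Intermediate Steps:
A = -34 (A = -2*17 = -34)
a(g) = 2 + g
G(E) = 24 - 3*(-34 + E)*(-5 + E) (G(E) = 24 - 3*(E - 5)*(E - 34) = 24 - 3*(-5 + E)*(-34 + E) = 24 - 3*(-34 + E)*(-5 + E))
C = -1683 (C = (-486 - 3*(2 + 0)**2 + 117*(2 + 0)) - 1419 = (-486 - 3*2**2 + 117*2) - 1419 = (-486 - 3*4 + 234) - 1419 = (-486 - 12 + 234) - 1419 = -264 - 1419 = -1683)
(1648 + C) + 2240 = (1648 - 1683) + 2240 = -35 + 2240 = 2205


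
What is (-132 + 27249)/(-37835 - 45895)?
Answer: -9039/27910 ≈ -0.32386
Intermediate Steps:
(-132 + 27249)/(-37835 - 45895) = 27117/(-83730) = 27117*(-1/83730) = -9039/27910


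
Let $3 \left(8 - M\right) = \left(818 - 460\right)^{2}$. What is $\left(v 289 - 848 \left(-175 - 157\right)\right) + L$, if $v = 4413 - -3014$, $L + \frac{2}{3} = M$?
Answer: $2385225$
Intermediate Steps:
$M = - \frac{128140}{3}$ ($M = 8 - \frac{\left(818 - 460\right)^{2}}{3} = 8 - \frac{358^{2}}{3} = 8 - \frac{128164}{3} = - \frac{128140}{3} \approx -42713.0$)
$L = -42714$ ($L = - \frac{2}{3} - \frac{128140}{3} = -42714$)
$v = 7427$ ($v = 4413 + 3014 = 7427$)
$\left(v 289 - 848 \left(-175 - 157\right)\right) + L = \left(7427 \cdot 289 - 848 \left(-175 - 157\right)\right) - 42714 = \left(2146403 - -281536\right) - 42714 = \left(2146403 + 281536\right) - 42714 = 2427939 - 42714 = 2385225$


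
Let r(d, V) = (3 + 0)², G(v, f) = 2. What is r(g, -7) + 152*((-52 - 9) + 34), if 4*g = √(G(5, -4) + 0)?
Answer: -4095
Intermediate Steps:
g = √2/4 (g = √(2 + 0)/4 = √2/4 ≈ 0.35355)
r(d, V) = 9 (r(d, V) = 3² = 9)
r(g, -7) + 152*((-52 - 9) + 34) = 9 + 152*((-52 - 9) + 34) = 9 + 152*(-61 + 34) = 9 + 152*(-27) = 9 - 4104 = -4095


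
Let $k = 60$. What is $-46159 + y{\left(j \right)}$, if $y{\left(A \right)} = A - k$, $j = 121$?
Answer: $-46098$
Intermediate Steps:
$y{\left(A \right)} = -60 + A$ ($y{\left(A \right)} = A - 60 = -60 + A$)
$-46159 + y{\left(j \right)} = -46159 + \left(-60 + 121\right) = -46159 + 61 = -46098$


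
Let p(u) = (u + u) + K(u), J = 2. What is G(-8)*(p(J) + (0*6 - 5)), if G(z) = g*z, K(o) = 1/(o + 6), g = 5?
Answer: 35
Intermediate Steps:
K(o) = 1/(6 + o)
G(z) = 5*z
p(u) = 1/(6 + u) + 2*u (p(u) = (u + u) + 1/(6 + u) = 2*u + 1/(6 + u) = 1/(6 + u) + 2*u)
G(-8)*(p(J) + (0*6 - 5)) = (5*(-8))*((1 + 2*2*(6 + 2))/(6 + 2) + (0*6 - 5)) = -40*((1 + 2*2*8)/8 + (0 - 5)) = -40*((1 + 32)/8 - 5) = -40*((⅛)*33 - 5) = -40*(33/8 - 5) = -40*(-7/8) = 35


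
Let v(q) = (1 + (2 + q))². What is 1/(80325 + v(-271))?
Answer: 1/152149 ≈ 6.5725e-6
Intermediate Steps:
v(q) = (3 + q)²
1/(80325 + v(-271)) = 1/(80325 + (3 - 271)²) = 1/(80325 + (-268)²) = 1/(80325 + 71824) = 1/152149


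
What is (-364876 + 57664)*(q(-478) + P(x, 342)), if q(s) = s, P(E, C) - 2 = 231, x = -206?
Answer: 75266940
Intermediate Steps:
P(E, C) = 233 (P(E, C) = 2 + 231 = 233)
(-364876 + 57664)*(q(-478) + P(x, 342)) = (-364876 + 57664)*(-478 + 233) = -307212*(-245) = 75266940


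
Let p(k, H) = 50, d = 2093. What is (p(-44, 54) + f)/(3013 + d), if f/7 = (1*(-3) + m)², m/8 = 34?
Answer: 168859/1702 ≈ 99.212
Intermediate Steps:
m = 272 (m = 8*34 = 272)
f = 506527 (f = 7*(1*(-3) + 272)² = 7*(-3 + 272)² = 7*269² = 7*72361 = 506527)
(p(-44, 54) + f)/(3013 + d) = (50 + 506527)/(3013 + 2093) = 506577/5106 = 506577*(1/5106) = 168859/1702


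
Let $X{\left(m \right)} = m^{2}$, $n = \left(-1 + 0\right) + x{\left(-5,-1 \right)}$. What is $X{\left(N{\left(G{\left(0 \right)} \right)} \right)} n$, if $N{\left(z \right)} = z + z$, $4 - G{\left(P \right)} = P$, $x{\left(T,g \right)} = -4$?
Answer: $-320$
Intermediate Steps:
$G{\left(P \right)} = 4 - P$
$N{\left(z \right)} = 2 z$
$n = -5$ ($n = \left(-1 + 0\right) - 4 = -1 - 4 = -5$)
$X{\left(N{\left(G{\left(0 \right)} \right)} \right)} n = \left(2 \left(4 - 0\right)\right)^{2} \left(-5\right) = \left(2 \left(4 + 0\right)\right)^{2} \left(-5\right) = \left(2 \cdot 4\right)^{2} \left(-5\right) = 8^{2} \left(-5\right) = 64 \left(-5\right) = -320$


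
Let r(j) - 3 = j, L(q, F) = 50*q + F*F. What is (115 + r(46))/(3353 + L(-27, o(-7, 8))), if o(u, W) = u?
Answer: 41/513 ≈ 0.079922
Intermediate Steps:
L(q, F) = F² + 50*q (L(q, F) = 50*q + F² = F² + 50*q)
r(j) = 3 + j
(115 + r(46))/(3353 + L(-27, o(-7, 8))) = (115 + (3 + 46))/(3353 + ((-7)² + 50*(-27))) = (115 + 49)/(3353 + (49 - 1350)) = 164/(3353 - 1301) = 164/2052 = 164*(1/2052) = 41/513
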